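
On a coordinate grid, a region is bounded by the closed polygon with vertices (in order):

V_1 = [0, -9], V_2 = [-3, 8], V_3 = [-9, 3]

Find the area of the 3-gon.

58.5

Apply the surveyor's formula: 2A = Σ (x_i·y_{i+1} − x_{i+1}·y_i), indices taken mod 3.
Σ = (-27) + (63) + (81) = 117
Area = |Σ|/2 = 58.5.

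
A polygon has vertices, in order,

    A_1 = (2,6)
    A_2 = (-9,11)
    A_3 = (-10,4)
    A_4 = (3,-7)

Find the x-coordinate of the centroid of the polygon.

Apply the shoelace (surveyor's) formula. First the cross-terms c_i = x_i·y_{i+1} − x_{i+1}·y_i:
  76, 74, 58, 32  ⇒  2A = 240, A = 120.
Then Σ (x_i + x_{i+1})·c_i = -2184, so x̄ = -2184 / (6·120) = -91/30.

-91/30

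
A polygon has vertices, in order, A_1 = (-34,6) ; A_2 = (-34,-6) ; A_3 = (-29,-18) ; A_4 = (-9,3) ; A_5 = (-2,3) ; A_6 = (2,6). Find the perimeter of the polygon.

102

|A_1A_2| = √((0)² + (-12)²) = √144 = 12
|A_2A_3| = √((5)² + (-12)²) = √169 = 13
|A_3A_4| = √((20)² + (21)²) = √841 = 29
|A_4A_5| = √((7)² + (0)²) = √49 = 7
|A_5A_6| = √((4)² + (3)²) = √25 = 5
|A_6A_1| = √((-36)² + (0)²) = √1296 = 36
Perimeter = 12 + 13 + 29 + 7 + 5 + 36 = 102.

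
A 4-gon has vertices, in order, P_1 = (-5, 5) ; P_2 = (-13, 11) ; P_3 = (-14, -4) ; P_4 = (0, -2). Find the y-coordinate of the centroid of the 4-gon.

Apply the shoelace (surveyor's) formula. First the cross-terms c_i = x_i·y_{i+1} − x_{i+1}·y_i:
  10, 206, 28, -10  ⇒  2A = 234, A = 117.
Then Σ (y_i + y_{i+1})·c_i = 1404, so ȳ = 1404 / (6·117) = 2.

2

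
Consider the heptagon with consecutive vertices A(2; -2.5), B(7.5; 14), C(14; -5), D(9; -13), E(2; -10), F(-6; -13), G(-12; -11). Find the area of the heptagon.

255.875

Σ = (46.75) + (-233.5) + (-137) + (-64) + (-86) + (-90) + (52) = -511.75
Area = |Σ|/2 = 255.875.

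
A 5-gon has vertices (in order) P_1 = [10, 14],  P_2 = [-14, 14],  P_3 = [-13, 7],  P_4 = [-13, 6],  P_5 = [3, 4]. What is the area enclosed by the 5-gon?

182.5

Apply the shoelace formula: 2A = Σ (x_i·y_{i+1} − x_{i+1}·y_i), indices taken mod 5.
Cross-terms: 336, 84, 13, -70, 2  ⇒  Σ = 365
Area = |Σ|/2 = 182.5.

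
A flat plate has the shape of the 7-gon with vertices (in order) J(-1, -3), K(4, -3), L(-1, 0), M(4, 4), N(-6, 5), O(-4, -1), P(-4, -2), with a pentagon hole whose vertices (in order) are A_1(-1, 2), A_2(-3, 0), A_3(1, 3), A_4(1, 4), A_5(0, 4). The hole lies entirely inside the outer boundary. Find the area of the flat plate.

43

Outer boundary:
Apply Gauss's area formula: 2A = Σ (x_i·y_{i+1} − x_{i+1}·y_i), indices taken mod 7.
Cross-terms: 15, -3, -4, 44, 26, 4, 10  ⇒  Σ = 92
Area = |Σ|/2 = 46.
Hole:
Apply the shoelace (surveyor's) formula: 2A = Σ (x_i·y_{i+1} − x_{i+1}·y_i), indices taken mod 5.
A_1→A_2: (-1)(0) − (-3)(2) = 6
A_2→A_3: (-3)(3) − (1)(0) = -9
A_3→A_4: (1)(4) − (1)(3) = 1
A_4→A_5: (1)(4) − (0)(4) = 4
A_5→A_1: (0)(2) − (-1)(4) = 4
Σ = 6
Area = |Σ|/2 = 3.
Net area = 46 − 3 = 43.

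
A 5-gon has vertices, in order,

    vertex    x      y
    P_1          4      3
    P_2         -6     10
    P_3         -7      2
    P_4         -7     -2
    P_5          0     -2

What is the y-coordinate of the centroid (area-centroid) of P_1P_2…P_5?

Apply the shoelace (surveyor's) formula. First the cross-terms c_i = x_i·y_{i+1} − x_{i+1}·y_i:
  58, 58, 28, 14, 8  ⇒  2A = 166, A = 83.
Then Σ (y_i + y_{i+1})·c_i = 1402, so ȳ = 1402 / (6·83) = 701/249.

701/249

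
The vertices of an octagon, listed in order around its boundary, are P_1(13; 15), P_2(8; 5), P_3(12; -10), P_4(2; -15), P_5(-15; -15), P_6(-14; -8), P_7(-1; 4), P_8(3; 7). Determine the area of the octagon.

P_1→P_2: (13)(5) − (8)(15) = -55
P_2→P_3: (8)(-10) − (12)(5) = -140
P_3→P_4: (12)(-15) − (2)(-10) = -160
P_4→P_5: (2)(-15) − (-15)(-15) = -255
P_5→P_6: (-15)(-8) − (-14)(-15) = -90
P_6→P_7: (-14)(4) − (-1)(-8) = -64
P_7→P_8: (-1)(7) − (3)(4) = -19
P_8→P_1: (3)(15) − (13)(7) = -46
Σ = -829
Area = |Σ|/2 = 414.5.

414.5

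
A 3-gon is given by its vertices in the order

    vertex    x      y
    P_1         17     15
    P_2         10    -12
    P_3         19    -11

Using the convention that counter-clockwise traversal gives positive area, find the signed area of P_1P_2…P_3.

Apply the surveyor's formula: 2A = Σ (x_i·y_{i+1} − x_{i+1}·y_i), indices taken mod 3.
Cross-terms: -354, 118, 472  ⇒  Σ = 236
Signed area = Σ/2 = 118 (positive ⇒ counter-clockwise traversal).

118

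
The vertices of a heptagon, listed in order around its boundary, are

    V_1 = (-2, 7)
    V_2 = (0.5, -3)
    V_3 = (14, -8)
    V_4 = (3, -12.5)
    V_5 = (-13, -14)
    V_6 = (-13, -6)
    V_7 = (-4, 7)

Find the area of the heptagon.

274

Apply the shoelace formula: 2A = Σ (x_i·y_{i+1} − x_{i+1}·y_i), indices taken mod 7.
Σ = (2.5) + (38) + (-151) + (-204.5) + (-104) + (-115) + (-14) = -548
Area = |Σ|/2 = 274.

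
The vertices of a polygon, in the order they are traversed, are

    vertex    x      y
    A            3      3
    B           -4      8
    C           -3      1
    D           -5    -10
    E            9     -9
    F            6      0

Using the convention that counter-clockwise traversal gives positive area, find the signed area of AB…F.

149

A→B: (3)(8) − (-4)(3) = 36
B→C: (-4)(1) − (-3)(8) = 20
C→D: (-3)(-10) − (-5)(1) = 35
D→E: (-5)(-9) − (9)(-10) = 135
E→F: (9)(0) − (6)(-9) = 54
F→A: (6)(3) − (3)(0) = 18
Σ = 298
Signed area = Σ/2 = 149 (positive ⇒ counter-clockwise traversal).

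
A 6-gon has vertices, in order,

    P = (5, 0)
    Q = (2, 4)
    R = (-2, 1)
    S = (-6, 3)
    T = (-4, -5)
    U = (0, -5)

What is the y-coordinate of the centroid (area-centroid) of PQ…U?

-31/39

Apply the shoelace (surveyor's) formula. First the cross-terms c_i = x_i·y_{i+1} − x_{i+1}·y_i:
  20, 10, 0, 42, 20, 25  ⇒  2A = 117, A = 58.5.
Then Σ (y_i + y_{i+1})·c_i = -279, so ȳ = -279 / (6·58.5) = -31/39.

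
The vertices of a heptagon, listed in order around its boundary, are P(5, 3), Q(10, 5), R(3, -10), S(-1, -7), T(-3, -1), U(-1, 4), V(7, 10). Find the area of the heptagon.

Apply the shoelace formula: 2A = Σ (x_i·y_{i+1} − x_{i+1}·y_i), indices taken mod 7.
P→Q: (5)(5) − (10)(3) = -5
Q→R: (10)(-10) − (3)(5) = -115
R→S: (3)(-7) − (-1)(-10) = -31
S→T: (-1)(-1) − (-3)(-7) = -20
T→U: (-3)(4) − (-1)(-1) = -13
U→V: (-1)(10) − (7)(4) = -38
V→P: (7)(3) − (5)(10) = -29
Σ = -251
Area = |Σ|/2 = 125.5.

125.5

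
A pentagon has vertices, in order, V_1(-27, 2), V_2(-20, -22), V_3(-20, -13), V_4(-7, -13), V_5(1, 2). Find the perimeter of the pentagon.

|V_1V_2| = √((7)² + (-24)²) = √625 = 25
|V_2V_3| = √((0)² + (9)²) = √81 = 9
|V_3V_4| = √((13)² + (0)²) = √169 = 13
|V_4V_5| = √((8)² + (15)²) = √289 = 17
|V_5V_1| = √((-28)² + (0)²) = √784 = 28
Perimeter = 25 + 9 + 13 + 17 + 28 = 92.

92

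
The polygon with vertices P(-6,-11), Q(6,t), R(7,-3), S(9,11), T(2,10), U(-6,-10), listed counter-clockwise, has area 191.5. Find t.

The doubled signed area Σ (x_i y_{i+1} − x_{i+1} y_i) is linear in t.
With t=0 it equals 266; the coefficient of t is -13 (from the two edges through Q).
So -13·t + 266 = 2·191.5 = 383 ⇒ t = -9.

-9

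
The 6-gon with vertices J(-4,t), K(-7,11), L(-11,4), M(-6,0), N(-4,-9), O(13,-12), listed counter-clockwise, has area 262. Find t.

14

Write out the shoelace sum; only the two edges meeting at J involve t:
2·Area = [(13·t − (-4)·(-12)) + ((-4)·11 − (-7)·t)] + 336
       = 20·t + 244 = 524
⇒ t = 14.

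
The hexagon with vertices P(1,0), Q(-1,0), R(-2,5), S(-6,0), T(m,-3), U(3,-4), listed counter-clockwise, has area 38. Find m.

-5

Write out the shoelace sum; only the two edges meeting at T involve m:
2·Area = [((-6)·(-3) − m·0) + (m·(-4) − 3·(-3))] + 29
       = -4·m + 56 = 76
⇒ m = -5.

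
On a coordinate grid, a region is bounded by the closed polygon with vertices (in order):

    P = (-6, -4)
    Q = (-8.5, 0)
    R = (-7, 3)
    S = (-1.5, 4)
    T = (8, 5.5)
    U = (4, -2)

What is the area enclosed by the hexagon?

Apply the shoelace (surveyor's) formula: 2A = Σ (x_i·y_{i+1} − x_{i+1}·y_i), indices taken mod 6.
Σ = (-34) + (-25.5) + (-23.5) + (-40.25) + (-38) + (-28) = -189.25
Area = |Σ|/2 = 94.625.

94.625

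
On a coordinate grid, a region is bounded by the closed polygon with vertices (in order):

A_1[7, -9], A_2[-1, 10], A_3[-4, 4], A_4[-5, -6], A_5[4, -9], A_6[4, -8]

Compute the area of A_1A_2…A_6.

Apply the shoelace (surveyor's) formula: 2A = Σ (x_i·y_{i+1} − x_{i+1}·y_i), indices taken mod 6.
Σ = (61) + (36) + (44) + (69) + (4) + (20) = 234
Area = |Σ|/2 = 117.

117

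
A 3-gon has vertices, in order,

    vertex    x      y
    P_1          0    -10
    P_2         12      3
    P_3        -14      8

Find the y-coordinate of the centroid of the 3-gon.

1/3

Apply the surveyor's formula. First the cross-terms c_i = x_i·y_{i+1} − x_{i+1}·y_i:
  120, 138, 140  ⇒  2A = 398, A = 199.
Then Σ (y_i + y_{i+1})·c_i = 398, so ȳ = 398 / (6·199) = 1/3.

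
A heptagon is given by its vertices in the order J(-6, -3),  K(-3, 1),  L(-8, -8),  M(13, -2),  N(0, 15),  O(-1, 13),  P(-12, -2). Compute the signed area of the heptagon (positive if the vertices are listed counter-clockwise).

Σ = (-15) + (32) + (120) + (195) + (15) + (158) + (24) = 529
Signed area = Σ/2 = 264.5 (positive ⇒ counter-clockwise traversal).

264.5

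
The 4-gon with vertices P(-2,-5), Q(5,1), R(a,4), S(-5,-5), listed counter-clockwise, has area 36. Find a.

1

The doubled signed area Σ (x_i y_{i+1} − x_{i+1} y_i) is linear in a.
With a=0 it equals 78; the coefficient of a is -6 (from the two edges through R).
So -6·a + 78 = 2·36 = 72 ⇒ a = 1.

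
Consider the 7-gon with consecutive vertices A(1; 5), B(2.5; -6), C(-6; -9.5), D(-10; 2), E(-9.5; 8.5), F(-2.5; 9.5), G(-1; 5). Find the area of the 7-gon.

166.625

Apply the shoelace formula: 2A = Σ (x_i·y_{i+1} − x_{i+1}·y_i), indices taken mod 7.
Σ = (-18.5) + (-59.75) + (-107) + (-66) + (-69) + (-3) + (-10) = -333.25
Area = |Σ|/2 = 166.625.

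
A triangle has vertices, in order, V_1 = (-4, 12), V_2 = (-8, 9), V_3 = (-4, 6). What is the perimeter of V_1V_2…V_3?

16

|V_1V_2| = √((-4)² + (-3)²) = √25 = 5
|V_2V_3| = √((4)² + (-3)²) = √25 = 5
|V_3V_1| = √((0)² + (6)²) = √36 = 6
Perimeter = 5 + 5 + 6 = 16.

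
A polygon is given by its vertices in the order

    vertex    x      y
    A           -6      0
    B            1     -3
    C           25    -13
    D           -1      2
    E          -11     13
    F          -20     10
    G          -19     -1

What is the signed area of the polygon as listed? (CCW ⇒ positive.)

Σ = (18) + (62) + (37) + (9) + (150) + (210) + (-6) = 480
Signed area = Σ/2 = 240 (positive ⇒ counter-clockwise traversal).

240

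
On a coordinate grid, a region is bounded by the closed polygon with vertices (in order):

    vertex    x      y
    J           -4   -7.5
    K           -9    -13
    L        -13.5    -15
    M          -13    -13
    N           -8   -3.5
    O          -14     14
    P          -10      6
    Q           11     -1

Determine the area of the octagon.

190.75

Cross-terms: -15.5, -40.5, -19.5, -58.5, -161, 56, -56, -86.5  ⇒  Σ = -381.5
Area = |Σ|/2 = 190.75.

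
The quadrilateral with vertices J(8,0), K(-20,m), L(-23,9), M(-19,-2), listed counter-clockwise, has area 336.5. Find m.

The doubled signed area Σ (x_i y_{i+1} − x_{i+1} y_i) is linear in m.
With m=0 it equals 53; the coefficient of m is 31 (from the two edges through K).
So 31·m + 53 = 2·336.5 = 673 ⇒ m = 20.

20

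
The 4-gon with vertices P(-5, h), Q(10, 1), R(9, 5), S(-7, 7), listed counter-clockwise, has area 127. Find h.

-5

The doubled signed area Σ (x_i y_{i+1} − x_{i+1} y_i) is linear in h.
With h=0 it equals 169; the coefficient of h is -17 (from the two edges through P).
So -17·h + 169 = 2·127 = 254 ⇒ h = -5.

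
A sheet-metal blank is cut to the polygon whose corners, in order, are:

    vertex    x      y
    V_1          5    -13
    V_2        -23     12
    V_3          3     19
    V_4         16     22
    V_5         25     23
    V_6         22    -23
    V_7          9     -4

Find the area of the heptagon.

1095.5

Cross-terms: -239, -473, -238, -182, -1081, 119, -97  ⇒  Σ = -2191
Area = |Σ|/2 = 1095.5.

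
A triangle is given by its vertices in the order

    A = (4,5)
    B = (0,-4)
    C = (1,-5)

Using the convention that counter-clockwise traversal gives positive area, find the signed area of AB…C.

Apply the shoelace formula: 2A = Σ (x_i·y_{i+1} − x_{i+1}·y_i), indices taken mod 3.
A→B: (4)(-4) − (0)(5) = -16
B→C: (0)(-5) − (1)(-4) = 4
C→A: (1)(5) − (4)(-5) = 25
Σ = 13
Signed area = Σ/2 = 6.5 (positive ⇒ counter-clockwise traversal).

6.5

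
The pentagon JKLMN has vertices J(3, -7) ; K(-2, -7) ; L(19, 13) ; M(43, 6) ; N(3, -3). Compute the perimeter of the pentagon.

|JK| = √((-5)² + (0)²) = √25 = 5
|KL| = √((21)² + (20)²) = √841 = 29
|LM| = √((24)² + (-7)²) = √625 = 25
|MN| = √((-40)² + (-9)²) = √1681 = 41
|NJ| = √((0)² + (-4)²) = √16 = 4
Perimeter = 5 + 29 + 25 + 41 + 4 = 104.

104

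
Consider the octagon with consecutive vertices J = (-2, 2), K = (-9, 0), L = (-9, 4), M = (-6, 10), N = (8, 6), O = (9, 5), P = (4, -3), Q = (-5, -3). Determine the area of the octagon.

152

Apply Gauss's area formula: 2A = Σ (x_i·y_{i+1} − x_{i+1}·y_i), indices taken mod 8.
Cross-terms: 18, -36, -66, -116, -14, -47, -27, -16  ⇒  Σ = -304
Area = |Σ|/2 = 152.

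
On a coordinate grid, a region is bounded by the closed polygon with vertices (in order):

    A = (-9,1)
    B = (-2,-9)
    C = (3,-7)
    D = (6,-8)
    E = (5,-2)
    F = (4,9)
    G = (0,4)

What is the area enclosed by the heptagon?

Σ = (83) + (41) + (18) + (28) + (53) + (16) + (36) = 275
Area = |Σ|/2 = 137.5.

137.5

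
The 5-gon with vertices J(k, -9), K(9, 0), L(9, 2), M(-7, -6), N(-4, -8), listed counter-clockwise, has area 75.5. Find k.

3

Write out the shoelace sum; only the two edges meeting at J involve k:
2·Area = [((-4)·(-9) − k·(-8)) + (k·0 − 9·(-9))] + 10
       = 8·k + 127 = 151
⇒ k = 3.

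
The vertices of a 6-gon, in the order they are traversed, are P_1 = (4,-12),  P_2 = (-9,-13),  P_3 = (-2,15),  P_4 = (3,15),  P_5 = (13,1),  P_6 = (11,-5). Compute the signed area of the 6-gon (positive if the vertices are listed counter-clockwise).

-388

Σ = (-160) + (-161) + (-75) + (-192) + (-76) + (-112) = -776
Signed area = Σ/2 = -388 (negative ⇒ clockwise traversal).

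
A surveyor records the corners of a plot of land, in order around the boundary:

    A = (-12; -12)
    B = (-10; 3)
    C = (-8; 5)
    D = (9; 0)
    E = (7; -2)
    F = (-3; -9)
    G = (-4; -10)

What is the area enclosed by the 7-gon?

196

Σ = (-156) + (-26) + (-45) + (-18) + (-69) + (-6) + (-72) = -392
Area = |Σ|/2 = 196.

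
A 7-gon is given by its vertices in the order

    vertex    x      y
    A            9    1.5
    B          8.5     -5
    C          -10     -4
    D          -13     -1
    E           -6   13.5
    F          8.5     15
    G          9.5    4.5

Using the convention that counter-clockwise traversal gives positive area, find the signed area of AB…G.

-350.25

Cross-terms: -57.75, -84, -42, -181.5, -204.75, -104.25, -26.25  ⇒  Σ = -700.5
Signed area = Σ/2 = -350.25 (negative ⇒ clockwise traversal).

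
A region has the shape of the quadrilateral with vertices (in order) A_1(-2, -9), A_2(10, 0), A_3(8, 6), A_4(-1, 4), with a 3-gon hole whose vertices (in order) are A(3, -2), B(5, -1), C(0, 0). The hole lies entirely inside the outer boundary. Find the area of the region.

99

Outer boundary:
A_1→A_2: (-2)(0) − (10)(-9) = 90
A_2→A_3: (10)(6) − (8)(0) = 60
A_3→A_4: (8)(4) − (-1)(6) = 38
A_4→A_1: (-1)(-9) − (-2)(4) = 17
Σ = 205
Area = |Σ|/2 = 102.5.
Hole:
Apply the shoelace (surveyor's) formula: 2A = Σ (x_i·y_{i+1} − x_{i+1}·y_i), indices taken mod 3.
Cross-terms: 7, 0, 0  ⇒  Σ = 7
Area = |Σ|/2 = 3.5.
Net area = 102.5 − 3.5 = 99.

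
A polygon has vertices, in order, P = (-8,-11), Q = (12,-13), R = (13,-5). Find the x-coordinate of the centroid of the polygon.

Apply the surveyor's formula. First the cross-terms c_i = x_i·y_{i+1} − x_{i+1}·y_i:
  236, 109, -183  ⇒  2A = 162, A = 81.
Then Σ (x_i + x_{i+1})·c_i = 2754, so x̄ = 2754 / (6·81) = 17/3.

17/3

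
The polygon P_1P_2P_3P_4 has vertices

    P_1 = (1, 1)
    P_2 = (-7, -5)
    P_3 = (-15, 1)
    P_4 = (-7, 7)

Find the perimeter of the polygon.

|P_1P_2| = √((-8)² + (-6)²) = √100 = 10
|P_2P_3| = √((-8)² + (6)²) = √100 = 10
|P_3P_4| = √((8)² + (6)²) = √100 = 10
|P_4P_1| = √((8)² + (-6)²) = √100 = 10
Perimeter = 10 + 10 + 10 + 10 = 40.

40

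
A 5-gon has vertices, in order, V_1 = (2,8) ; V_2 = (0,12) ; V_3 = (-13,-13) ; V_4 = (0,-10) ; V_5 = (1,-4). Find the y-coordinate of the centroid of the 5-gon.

Apply Gauss's area formula. First the cross-terms c_i = x_i·y_{i+1} − x_{i+1}·y_i:
  24, 156, 130, 10, 16  ⇒  2A = 336, A = 168.
Then Σ (y_i + y_{i+1})·c_i = -2742, so ȳ = -2742 / (6·168) = -457/168.

-457/168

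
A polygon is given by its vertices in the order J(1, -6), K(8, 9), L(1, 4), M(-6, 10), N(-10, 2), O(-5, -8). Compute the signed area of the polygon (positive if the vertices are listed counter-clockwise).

Σ = (57) + (23) + (34) + (88) + (90) + (38) = 330
Signed area = Σ/2 = 165 (positive ⇒ counter-clockwise traversal).

165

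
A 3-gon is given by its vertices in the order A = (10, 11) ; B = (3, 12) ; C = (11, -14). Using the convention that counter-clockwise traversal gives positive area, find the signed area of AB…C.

87

Apply the shoelace (surveyor's) formula: 2A = Σ (x_i·y_{i+1} − x_{i+1}·y_i), indices taken mod 3.
Σ = (87) + (-174) + (261) = 174
Signed area = Σ/2 = 87 (positive ⇒ counter-clockwise traversal).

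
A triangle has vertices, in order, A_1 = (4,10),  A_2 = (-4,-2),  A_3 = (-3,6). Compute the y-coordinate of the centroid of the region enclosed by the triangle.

Apply Gauss's area formula. First the cross-terms c_i = x_i·y_{i+1} − x_{i+1}·y_i:
  32, -30, -54  ⇒  2A = -52, A = -26.
Then Σ (y_i + y_{i+1})·c_i = -728, so ȳ = -728 / (6·(-26)) = 14/3.

14/3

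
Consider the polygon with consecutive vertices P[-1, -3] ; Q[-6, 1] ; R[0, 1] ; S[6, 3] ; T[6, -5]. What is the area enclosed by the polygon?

51

Apply the shoelace formula: 2A = Σ (x_i·y_{i+1} − x_{i+1}·y_i), indices taken mod 5.
P→Q: (-1)(1) − (-6)(-3) = -19
Q→R: (-6)(1) − (0)(1) = -6
R→S: (0)(3) − (6)(1) = -6
S→T: (6)(-5) − (6)(3) = -48
T→P: (6)(-3) − (-1)(-5) = -23
Σ = -102
Area = |Σ|/2 = 51.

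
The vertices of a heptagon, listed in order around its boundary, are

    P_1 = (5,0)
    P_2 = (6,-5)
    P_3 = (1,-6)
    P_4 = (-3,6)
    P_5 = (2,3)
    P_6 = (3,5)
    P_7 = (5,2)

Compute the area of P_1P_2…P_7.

58.5

Apply Gauss's area formula: 2A = Σ (x_i·y_{i+1} − x_{i+1}·y_i), indices taken mod 7.
Cross-terms: -25, -31, -12, -21, 1, -19, -10  ⇒  Σ = -117
Area = |Σ|/2 = 58.5.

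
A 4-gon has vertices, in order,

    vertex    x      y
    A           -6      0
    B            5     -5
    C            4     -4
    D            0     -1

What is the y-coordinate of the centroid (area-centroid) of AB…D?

-31/15

Apply the shoelace (surveyor's) formula. First the cross-terms c_i = x_i·y_{i+1} − x_{i+1}·y_i:
  30, 0, -4, -6  ⇒  2A = 20, A = 10.
Then Σ (y_i + y_{i+1})·c_i = -124, so ȳ = -124 / (6·10) = -31/15.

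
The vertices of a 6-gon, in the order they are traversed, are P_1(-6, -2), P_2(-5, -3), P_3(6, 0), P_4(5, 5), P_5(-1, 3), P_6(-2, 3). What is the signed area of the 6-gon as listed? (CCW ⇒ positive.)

Apply the shoelace formula: 2A = Σ (x_i·y_{i+1} − x_{i+1}·y_i), indices taken mod 6.
Σ = (8) + (18) + (30) + (20) + (3) + (22) = 101
Signed area = Σ/2 = 50.5 (positive ⇒ counter-clockwise traversal).

50.5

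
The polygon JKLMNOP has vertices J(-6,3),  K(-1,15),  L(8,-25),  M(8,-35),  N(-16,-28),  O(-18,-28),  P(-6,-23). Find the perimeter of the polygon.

130

|JK| = √((5)² + (12)²) = √169 = 13
|KL| = √((9)² + (-40)²) = √1681 = 41
|LM| = √((0)² + (-10)²) = √100 = 10
|MN| = √((-24)² + (7)²) = √625 = 25
|NO| = √((-2)² + (0)²) = √4 = 2
|OP| = √((12)² + (5)²) = √169 = 13
|PJ| = √((0)² + (26)²) = √676 = 26
Perimeter = 13 + 41 + 10 + 25 + 2 + 13 + 26 = 130.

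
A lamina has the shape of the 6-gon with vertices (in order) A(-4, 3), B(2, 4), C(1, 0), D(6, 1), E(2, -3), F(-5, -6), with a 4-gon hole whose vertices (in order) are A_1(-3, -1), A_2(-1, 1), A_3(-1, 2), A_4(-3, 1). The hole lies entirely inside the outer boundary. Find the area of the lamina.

Outer boundary:
A→B: (-4)(4) − (2)(3) = -22
B→C: (2)(0) − (1)(4) = -4
C→D: (1)(1) − (6)(0) = 1
D→E: (6)(-3) − (2)(1) = -20
E→F: (2)(-6) − (-5)(-3) = -27
F→A: (-5)(3) − (-4)(-6) = -39
Σ = -111
Area = |Σ|/2 = 55.5.
Hole:
Cross-terms: -4, -1, 5, 6  ⇒  Σ = 6
Area = |Σ|/2 = 3.
Net area = 55.5 − 3 = 52.5.

52.5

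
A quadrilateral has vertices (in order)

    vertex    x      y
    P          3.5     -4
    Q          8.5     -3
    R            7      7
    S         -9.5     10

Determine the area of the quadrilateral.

121.75

P→Q: (3.5)(-3) − (8.5)(-4) = 23.5
Q→R: (8.5)(7) − (7)(-3) = 80.5
R→S: (7)(10) − (-9.5)(7) = 136.5
S→P: (-9.5)(-4) − (3.5)(10) = 3
Σ = 243.5
Area = |Σ|/2 = 121.75.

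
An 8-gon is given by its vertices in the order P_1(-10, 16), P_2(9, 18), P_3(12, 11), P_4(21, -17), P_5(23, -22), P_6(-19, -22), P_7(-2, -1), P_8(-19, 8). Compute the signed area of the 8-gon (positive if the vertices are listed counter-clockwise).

Apply the surveyor's formula: 2A = Σ (x_i·y_{i+1} − x_{i+1}·y_i), indices taken mod 8.
Σ = (-324) + (-117) + (-435) + (-71) + (-924) + (-25) + (-35) + (-224) = -2155
Signed area = Σ/2 = -1077.5 (negative ⇒ clockwise traversal).

-1077.5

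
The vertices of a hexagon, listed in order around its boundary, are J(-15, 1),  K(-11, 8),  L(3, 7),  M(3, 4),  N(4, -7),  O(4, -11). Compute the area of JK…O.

216.5

Cross-terms: -109, -101, -9, -37, -16, -161  ⇒  Σ = -433
Area = |Σ|/2 = 216.5.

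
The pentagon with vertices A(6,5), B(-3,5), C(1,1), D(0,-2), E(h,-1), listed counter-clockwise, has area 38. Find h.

Write out the shoelace sum; only the two edges meeting at E involve h:
2·Area = [(0·(-1) − h·(-2)) + (h·5 − 6·(-1))] + 35
       = 7·h + 41 = 76
⇒ h = 5.

5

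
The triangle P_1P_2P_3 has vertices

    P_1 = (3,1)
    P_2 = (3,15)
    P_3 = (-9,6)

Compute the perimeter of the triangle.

|P_1P_2| = √((0)² + (14)²) = √196 = 14
|P_2P_3| = √((-12)² + (-9)²) = √225 = 15
|P_3P_1| = √((12)² + (-5)²) = √169 = 13
Perimeter = 14 + 15 + 13 = 42.

42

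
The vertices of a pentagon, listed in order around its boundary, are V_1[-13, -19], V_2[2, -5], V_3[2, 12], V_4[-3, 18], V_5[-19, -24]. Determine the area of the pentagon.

Σ = (103) + (34) + (72) + (414) + (49) = 672
Area = |Σ|/2 = 336.

336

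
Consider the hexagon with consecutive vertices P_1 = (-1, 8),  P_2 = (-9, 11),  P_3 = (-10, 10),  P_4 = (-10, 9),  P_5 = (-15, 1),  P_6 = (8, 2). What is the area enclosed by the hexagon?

Apply the surveyor's formula: 2A = Σ (x_i·y_{i+1} − x_{i+1}·y_i), indices taken mod 6.
Cross-terms: 61, 20, 10, 125, -38, 66  ⇒  Σ = 244
Area = |Σ|/2 = 122.

122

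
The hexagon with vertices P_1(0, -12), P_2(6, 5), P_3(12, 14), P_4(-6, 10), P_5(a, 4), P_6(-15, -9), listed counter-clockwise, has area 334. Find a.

-8

Write out the shoelace sum; only the two edges meeting at P_5 involve a:
2·Area = [((-6)·4 − a·10) + (a·(-9) − (-15)·4)] + 480
       = -19·a + 516 = 668
⇒ a = -8.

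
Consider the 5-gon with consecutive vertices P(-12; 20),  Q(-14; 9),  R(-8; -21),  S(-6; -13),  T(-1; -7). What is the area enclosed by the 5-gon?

220.5

Apply the shoelace formula: 2A = Σ (x_i·y_{i+1} − x_{i+1}·y_i), indices taken mod 5.
Cross-terms: 172, 366, -22, 29, -104  ⇒  Σ = 441
Area = |Σ|/2 = 220.5.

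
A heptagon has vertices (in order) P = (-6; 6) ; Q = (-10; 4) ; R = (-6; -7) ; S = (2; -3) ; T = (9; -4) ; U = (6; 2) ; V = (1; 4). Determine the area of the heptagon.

137.5

Apply the shoelace formula: 2A = Σ (x_i·y_{i+1} − x_{i+1}·y_i), indices taken mod 7.
Σ = (36) + (94) + (32) + (19) + (42) + (22) + (30) = 275
Area = |Σ|/2 = 137.5.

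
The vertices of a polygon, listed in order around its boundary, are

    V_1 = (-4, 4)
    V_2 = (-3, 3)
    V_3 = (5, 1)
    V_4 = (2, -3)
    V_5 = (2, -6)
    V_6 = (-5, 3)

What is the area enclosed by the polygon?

Cross-terms: 0, -18, -17, -6, -24, -8  ⇒  Σ = -73
Area = |Σ|/2 = 36.5.

36.5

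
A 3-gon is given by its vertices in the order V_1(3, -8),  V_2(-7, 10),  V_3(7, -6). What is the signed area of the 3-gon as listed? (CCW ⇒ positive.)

-46

Apply the shoelace formula: 2A = Σ (x_i·y_{i+1} − x_{i+1}·y_i), indices taken mod 3.
Σ = (-26) + (-28) + (-38) = -92
Signed area = Σ/2 = -46 (negative ⇒ clockwise traversal).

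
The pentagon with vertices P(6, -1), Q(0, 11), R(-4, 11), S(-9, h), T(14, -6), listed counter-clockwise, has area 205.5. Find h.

Write out the shoelace sum; only the two edges meeting at S involve h:
2·Area = [((-4)·h − (-9)·11) + ((-9)·(-6) − 14·h)] + 132
       = -18·h + 285 = 411
⇒ h = -7.

-7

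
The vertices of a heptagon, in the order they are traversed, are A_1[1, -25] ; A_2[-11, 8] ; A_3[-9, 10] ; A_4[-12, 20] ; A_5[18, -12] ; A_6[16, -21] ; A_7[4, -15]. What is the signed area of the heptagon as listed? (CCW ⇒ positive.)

Apply Gauss's area formula: 2A = Σ (x_i·y_{i+1} − x_{i+1}·y_i), indices taken mod 7.
Σ = (-267) + (-38) + (-60) + (-216) + (-186) + (-156) + (-85) = -1008
Signed area = Σ/2 = -504 (negative ⇒ clockwise traversal).

-504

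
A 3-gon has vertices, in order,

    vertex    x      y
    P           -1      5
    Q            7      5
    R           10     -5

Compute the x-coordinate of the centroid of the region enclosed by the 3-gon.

16/3

Apply the shoelace (surveyor's) formula. First the cross-terms c_i = x_i·y_{i+1} − x_{i+1}·y_i:
  -40, -85, 45  ⇒  2A = -80, A = -40.
Then Σ (x_i + x_{i+1})·c_i = -1280, so x̄ = -1280 / (6·(-40)) = 16/3.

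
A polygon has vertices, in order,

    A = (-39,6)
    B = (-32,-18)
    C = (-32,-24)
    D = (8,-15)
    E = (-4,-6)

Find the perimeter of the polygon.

124

|AB| = √((7)² + (-24)²) = √625 = 25
|BC| = √((0)² + (-6)²) = √36 = 6
|CD| = √((40)² + (9)²) = √1681 = 41
|DE| = √((-12)² + (9)²) = √225 = 15
|EA| = √((-35)² + (12)²) = √1369 = 37
Perimeter = 25 + 6 + 41 + 15 + 37 = 124.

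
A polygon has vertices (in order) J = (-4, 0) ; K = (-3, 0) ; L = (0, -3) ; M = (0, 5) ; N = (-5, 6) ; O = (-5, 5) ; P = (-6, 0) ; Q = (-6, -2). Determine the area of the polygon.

36.5

Apply the surveyor's formula: 2A = Σ (x_i·y_{i+1} − x_{i+1}·y_i), indices taken mod 8.
Σ = (0) + (9) + (0) + (25) + (5) + (30) + (12) + (-8) = 73
Area = |Σ|/2 = 36.5.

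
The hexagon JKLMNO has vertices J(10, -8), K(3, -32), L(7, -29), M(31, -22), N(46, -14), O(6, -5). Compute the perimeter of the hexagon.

|JK| = √((-7)² + (-24)²) = √625 = 25
|KL| = √((4)² + (3)²) = √25 = 5
|LM| = √((24)² + (7)²) = √625 = 25
|MN| = √((15)² + (8)²) = √289 = 17
|NO| = √((-40)² + (9)²) = √1681 = 41
|OJ| = √((4)² + (-3)²) = √25 = 5
Perimeter = 25 + 5 + 25 + 17 + 41 + 5 = 118.

118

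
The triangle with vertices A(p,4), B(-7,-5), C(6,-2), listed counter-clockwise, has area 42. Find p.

4

The doubled signed area Σ (x_i y_{i+1} − x_{i+1} y_i) is linear in p.
With p=0 it equals 96; the coefficient of p is -3 (from the two edges through A).
So -3·p + 96 = 2·42 = 84 ⇒ p = 4.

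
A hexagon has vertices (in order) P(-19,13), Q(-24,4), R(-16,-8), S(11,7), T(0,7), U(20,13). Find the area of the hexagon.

456

P→Q: (-19)(4) − (-24)(13) = 236
Q→R: (-24)(-8) − (-16)(4) = 256
R→S: (-16)(7) − (11)(-8) = -24
S→T: (11)(7) − (0)(7) = 77
T→U: (0)(13) − (20)(7) = -140
U→P: (20)(13) − (-19)(13) = 507
Σ = 912
Area = |Σ|/2 = 456.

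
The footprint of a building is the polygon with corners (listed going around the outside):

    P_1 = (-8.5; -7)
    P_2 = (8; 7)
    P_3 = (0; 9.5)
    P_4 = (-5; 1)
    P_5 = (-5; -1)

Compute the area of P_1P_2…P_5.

Apply Gauss's area formula: 2A = Σ (x_i·y_{i+1} − x_{i+1}·y_i), indices taken mod 5.
P_1→P_2: (-8.5)(7) − (8)(-7) = -3.5
P_2→P_3: (8)(9.5) − (0)(7) = 76
P_3→P_4: (0)(1) − (-5)(9.5) = 47.5
P_4→P_5: (-5)(-1) − (-5)(1) = 10
P_5→P_1: (-5)(-7) − (-8.5)(-1) = 26.5
Σ = 156.5
Area = |Σ|/2 = 78.25.

78.25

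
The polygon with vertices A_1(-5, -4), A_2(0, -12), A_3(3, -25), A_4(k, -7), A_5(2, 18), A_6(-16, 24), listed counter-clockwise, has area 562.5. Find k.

Write out the shoelace sum; only the two edges meeting at A_4 involve k:
2·Area = [(3·(-7) − k·(-25)) + (k·18 − 2·(-7))] + 616
       = 43·k + 609 = 1125
⇒ k = 12.

12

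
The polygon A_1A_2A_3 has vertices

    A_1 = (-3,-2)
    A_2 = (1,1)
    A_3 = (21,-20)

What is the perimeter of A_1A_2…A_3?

|A_1A_2| = √((4)² + (3)²) = √25 = 5
|A_2A_3| = √((20)² + (-21)²) = √841 = 29
|A_3A_1| = √((-24)² + (18)²) = √900 = 30
Perimeter = 5 + 29 + 30 = 64.

64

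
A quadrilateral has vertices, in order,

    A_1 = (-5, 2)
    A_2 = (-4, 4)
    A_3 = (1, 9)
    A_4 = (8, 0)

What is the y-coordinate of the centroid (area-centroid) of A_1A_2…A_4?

302/81

Apply Gauss's area formula. First the cross-terms c_i = x_i·y_{i+1} − x_{i+1}·y_i:
  -12, -40, -72, 16  ⇒  2A = -108, A = -54.
Then Σ (y_i + y_{i+1})·c_i = -1208, so ȳ = -1208 / (6·(-54)) = 302/81.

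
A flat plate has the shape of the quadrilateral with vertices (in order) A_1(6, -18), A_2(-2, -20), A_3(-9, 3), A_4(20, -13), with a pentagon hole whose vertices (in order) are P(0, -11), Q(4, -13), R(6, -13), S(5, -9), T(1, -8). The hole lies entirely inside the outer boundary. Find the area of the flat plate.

Outer boundary:
Apply the surveyor's formula: 2A = Σ (x_i·y_{i+1} − x_{i+1}·y_i), indices taken mod 4.
Cross-terms: -156, -186, 57, -282  ⇒  Σ = -567
Area = |Σ|/2 = 283.5.
Hole:
Apply the surveyor's formula: 2A = Σ (x_i·y_{i+1} − x_{i+1}·y_i), indices taken mod 5.
Cross-terms: 44, 26, 11, -31, -11  ⇒  Σ = 39
Area = |Σ|/2 = 19.5.
Net area = 283.5 − 19.5 = 264.

264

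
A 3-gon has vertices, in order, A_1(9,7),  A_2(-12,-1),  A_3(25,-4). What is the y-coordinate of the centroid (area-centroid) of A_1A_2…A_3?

Apply Gauss's area formula. First the cross-terms c_i = x_i·y_{i+1} − x_{i+1}·y_i:
  75, 73, 211  ⇒  2A = 359, A = 179.5.
Then Σ (y_i + y_{i+1})·c_i = 718, so ȳ = 718 / (6·179.5) = 2/3.

2/3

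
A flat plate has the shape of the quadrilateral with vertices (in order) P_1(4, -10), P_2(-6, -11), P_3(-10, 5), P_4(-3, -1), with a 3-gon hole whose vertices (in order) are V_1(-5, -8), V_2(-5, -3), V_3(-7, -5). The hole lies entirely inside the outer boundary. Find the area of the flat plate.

Outer boundary:
Apply the shoelace (surveyor's) formula: 2A = Σ (x_i·y_{i+1} − x_{i+1}·y_i), indices taken mod 4.
Σ = (-104) + (-140) + (25) + (34) = -185
Area = |Σ|/2 = 92.5.
Hole:
Apply the surveyor's formula: 2A = Σ (x_i·y_{i+1} − x_{i+1}·y_i), indices taken mod 3.
V_1→V_2: (-5)(-3) − (-5)(-8) = -25
V_2→V_3: (-5)(-5) − (-7)(-3) = 4
V_3→V_1: (-7)(-8) − (-5)(-5) = 31
Σ = 10
Area = |Σ|/2 = 5.
Net area = 92.5 − 5 = 87.5.

87.5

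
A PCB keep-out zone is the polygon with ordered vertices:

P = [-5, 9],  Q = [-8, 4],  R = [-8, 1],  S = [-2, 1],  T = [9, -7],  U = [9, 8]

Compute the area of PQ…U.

Apply the shoelace formula: 2A = Σ (x_i·y_{i+1} − x_{i+1}·y_i), indices taken mod 6.
P→Q: (-5)(4) − (-8)(9) = 52
Q→R: (-8)(1) − (-8)(4) = 24
R→S: (-8)(1) − (-2)(1) = -6
S→T: (-2)(-7) − (9)(1) = 5
T→U: (9)(8) − (9)(-7) = 135
U→P: (9)(9) − (-5)(8) = 121
Σ = 331
Area = |Σ|/2 = 165.5.

165.5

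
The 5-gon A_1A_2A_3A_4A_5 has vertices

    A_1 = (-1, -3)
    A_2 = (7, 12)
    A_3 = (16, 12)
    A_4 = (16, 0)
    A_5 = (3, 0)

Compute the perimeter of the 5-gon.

56

|A_1A_2| = √((8)² + (15)²) = √289 = 17
|A_2A_3| = √((9)² + (0)²) = √81 = 9
|A_3A_4| = √((0)² + (-12)²) = √144 = 12
|A_4A_5| = √((-13)² + (0)²) = √169 = 13
|A_5A_1| = √((-4)² + (-3)²) = √25 = 5
Perimeter = 17 + 9 + 12 + 13 + 5 = 56.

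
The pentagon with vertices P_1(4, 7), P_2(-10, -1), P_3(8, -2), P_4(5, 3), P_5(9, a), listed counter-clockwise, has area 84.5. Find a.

The doubled signed area Σ (x_i y_{i+1} − x_{i+1} y_i) is linear in a.
With a=0 it equals 164; the coefficient of a is 1 (from the two edges through P_5).
So 1·a + 164 = 2·84.5 = 169 ⇒ a = 5.

5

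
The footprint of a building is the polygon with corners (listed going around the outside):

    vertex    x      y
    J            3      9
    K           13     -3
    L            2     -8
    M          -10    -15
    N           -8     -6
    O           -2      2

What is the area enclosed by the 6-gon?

Apply the shoelace (surveyor's) formula: 2A = Σ (x_i·y_{i+1} − x_{i+1}·y_i), indices taken mod 6.
Σ = (-126) + (-98) + (-110) + (-60) + (-28) + (-24) = -446
Area = |Σ|/2 = 223.

223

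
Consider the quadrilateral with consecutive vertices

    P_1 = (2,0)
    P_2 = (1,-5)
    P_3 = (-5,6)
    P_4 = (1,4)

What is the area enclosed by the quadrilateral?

P_1→P_2: (2)(-5) − (1)(0) = -10
P_2→P_3: (1)(6) − (-5)(-5) = -19
P_3→P_4: (-5)(4) − (1)(6) = -26
P_4→P_1: (1)(0) − (2)(4) = -8
Σ = -63
Area = |Σ|/2 = 31.5.

31.5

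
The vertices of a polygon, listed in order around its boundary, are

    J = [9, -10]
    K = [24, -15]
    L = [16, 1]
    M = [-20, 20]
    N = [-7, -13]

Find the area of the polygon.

648

Σ = (105) + (264) + (340) + (400) + (187) = 1296
Area = |Σ|/2 = 648.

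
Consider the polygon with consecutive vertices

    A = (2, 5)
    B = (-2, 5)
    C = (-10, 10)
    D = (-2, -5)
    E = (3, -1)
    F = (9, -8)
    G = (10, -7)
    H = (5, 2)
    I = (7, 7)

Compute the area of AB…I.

118

A→B: (2)(5) − (-2)(5) = 20
B→C: (-2)(10) − (-10)(5) = 30
C→D: (-10)(-5) − (-2)(10) = 70
D→E: (-2)(-1) − (3)(-5) = 17
E→F: (3)(-8) − (9)(-1) = -15
F→G: (9)(-7) − (10)(-8) = 17
G→H: (10)(2) − (5)(-7) = 55
H→I: (5)(7) − (7)(2) = 21
I→A: (7)(5) − (2)(7) = 21
Σ = 236
Area = |Σ|/2 = 118.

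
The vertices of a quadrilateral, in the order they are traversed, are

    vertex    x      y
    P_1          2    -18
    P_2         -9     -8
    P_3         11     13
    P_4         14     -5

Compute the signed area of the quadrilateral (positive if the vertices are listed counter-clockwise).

-343

P_1→P_2: (2)(-8) − (-9)(-18) = -178
P_2→P_3: (-9)(13) − (11)(-8) = -29
P_3→P_4: (11)(-5) − (14)(13) = -237
P_4→P_1: (14)(-18) − (2)(-5) = -242
Σ = -686
Signed area = Σ/2 = -343 (negative ⇒ clockwise traversal).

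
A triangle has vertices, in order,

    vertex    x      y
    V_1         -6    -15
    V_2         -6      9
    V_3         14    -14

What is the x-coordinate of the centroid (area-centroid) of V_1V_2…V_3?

Apply the shoelace formula. First the cross-terms c_i = x_i·y_{i+1} − x_{i+1}·y_i:
  -144, -42, -294  ⇒  2A = -480, A = -240.
Then Σ (x_i + x_{i+1})·c_i = -960, so x̄ = -960 / (6·(-240)) = 2/3.

2/3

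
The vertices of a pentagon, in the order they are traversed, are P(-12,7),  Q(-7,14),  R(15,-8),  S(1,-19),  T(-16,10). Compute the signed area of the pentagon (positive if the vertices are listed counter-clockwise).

P→Q: (-12)(14) − (-7)(7) = -119
Q→R: (-7)(-8) − (15)(14) = -154
R→S: (15)(-19) − (1)(-8) = -277
S→T: (1)(10) − (-16)(-19) = -294
T→P: (-16)(7) − (-12)(10) = 8
Σ = -836
Signed area = Σ/2 = -418 (negative ⇒ clockwise traversal).

-418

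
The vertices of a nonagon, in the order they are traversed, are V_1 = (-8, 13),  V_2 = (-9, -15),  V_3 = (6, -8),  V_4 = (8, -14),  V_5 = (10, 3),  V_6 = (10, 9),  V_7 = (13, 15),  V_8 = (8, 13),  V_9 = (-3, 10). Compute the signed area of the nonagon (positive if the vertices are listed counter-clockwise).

422.5

Apply the shoelace formula: 2A = Σ (x_i·y_{i+1} − x_{i+1}·y_i), indices taken mod 9.
Cross-terms: 237, 162, -20, 164, 60, 33, 49, 119, 41  ⇒  Σ = 845
Signed area = Σ/2 = 422.5 (positive ⇒ counter-clockwise traversal).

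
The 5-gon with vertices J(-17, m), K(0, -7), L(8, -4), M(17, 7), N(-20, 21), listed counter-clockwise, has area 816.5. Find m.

-24

The doubled signed area Σ (x_i y_{i+1} − x_{i+1} y_i) is linear in m.
With m=0 it equals 1153; the coefficient of m is -20 (from the two edges through J).
So -20·m + 1153 = 2·816.5 = 1633 ⇒ m = -24.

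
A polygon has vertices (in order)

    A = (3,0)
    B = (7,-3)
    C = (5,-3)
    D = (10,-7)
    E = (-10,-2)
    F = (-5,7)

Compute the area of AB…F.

Apply Gauss's area formula: 2A = Σ (x_i·y_{i+1} − x_{i+1}·y_i), indices taken mod 6.
Cross-terms: -9, -6, -5, -90, -80, -21  ⇒  Σ = -211
Area = |Σ|/2 = 105.5.

105.5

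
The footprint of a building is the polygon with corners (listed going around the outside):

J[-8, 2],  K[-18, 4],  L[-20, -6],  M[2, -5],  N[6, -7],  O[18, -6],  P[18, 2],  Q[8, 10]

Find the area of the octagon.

Apply Gauss's area formula: 2A = Σ (x_i·y_{i+1} − x_{i+1}·y_i), indices taken mod 8.
Cross-terms: 4, 188, 112, 16, 90, 144, 164, 96  ⇒  Σ = 814
Area = |Σ|/2 = 407.

407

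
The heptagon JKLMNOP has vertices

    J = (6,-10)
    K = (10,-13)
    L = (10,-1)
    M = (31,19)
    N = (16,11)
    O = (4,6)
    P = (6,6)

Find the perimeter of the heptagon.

|JK| = √((4)² + (-3)²) = √25 = 5
|KL| = √((0)² + (12)²) = √144 = 12
|LM| = √((21)² + (20)²) = √841 = 29
|MN| = √((-15)² + (-8)²) = √289 = 17
|NO| = √((-12)² + (-5)²) = √169 = 13
|OP| = √((2)² + (0)²) = √4 = 2
|PJ| = √((0)² + (-16)²) = √256 = 16
Perimeter = 5 + 12 + 29 + 17 + 13 + 2 + 16 = 94.

94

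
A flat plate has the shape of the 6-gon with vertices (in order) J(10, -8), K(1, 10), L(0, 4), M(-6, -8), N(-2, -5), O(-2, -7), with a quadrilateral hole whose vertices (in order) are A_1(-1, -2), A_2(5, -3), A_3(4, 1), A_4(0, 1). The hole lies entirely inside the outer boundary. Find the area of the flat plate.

Outer boundary:
Σ = (108) + (4) + (24) + (14) + (4) + (86) = 240
Area = |Σ|/2 = 120.
Hole:
Apply the shoelace (surveyor's) formula: 2A = Σ (x_i·y_{i+1} − x_{i+1}·y_i), indices taken mod 4.
Σ = (13) + (17) + (4) + (1) = 35
Area = |Σ|/2 = 17.5.
Net area = 120 − 17.5 = 102.5.

102.5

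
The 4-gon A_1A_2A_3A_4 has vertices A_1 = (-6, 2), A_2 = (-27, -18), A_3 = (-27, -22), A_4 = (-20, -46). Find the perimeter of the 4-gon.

|A_1A_2| = √((-21)² + (-20)²) = √841 = 29
|A_2A_3| = √((0)² + (-4)²) = √16 = 4
|A_3A_4| = √((7)² + (-24)²) = √625 = 25
|A_4A_1| = √((14)² + (48)²) = √2500 = 50
Perimeter = 29 + 4 + 25 + 50 = 108.

108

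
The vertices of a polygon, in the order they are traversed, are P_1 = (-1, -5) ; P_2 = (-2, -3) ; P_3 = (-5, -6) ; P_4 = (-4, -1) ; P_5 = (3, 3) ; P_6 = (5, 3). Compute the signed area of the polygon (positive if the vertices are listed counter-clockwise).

-33

Apply the shoelace (surveyor's) formula: 2A = Σ (x_i·y_{i+1} − x_{i+1}·y_i), indices taken mod 6.
Σ = (-7) + (-3) + (-19) + (-9) + (-6) + (-22) = -66
Signed area = Σ/2 = -33 (negative ⇒ clockwise traversal).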